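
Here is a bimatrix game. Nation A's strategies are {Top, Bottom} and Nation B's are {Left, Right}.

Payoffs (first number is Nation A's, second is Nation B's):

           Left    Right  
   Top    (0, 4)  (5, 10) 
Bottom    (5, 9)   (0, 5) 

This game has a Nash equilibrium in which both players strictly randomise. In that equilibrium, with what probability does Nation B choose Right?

1/2

Let y be the probability that Nation B plays Left. In a completely mixed equilibrium, Nation A must be indifferent between Top and Bottom.
Nation A's expected payoff from Top is 5(1−y); from Bottom it is 5y.
Setting these equal: −5y + 5 = 5y, so y = 1/2.
Therefore Nation B plays Right with probability 1 − 1/2 = 1/2.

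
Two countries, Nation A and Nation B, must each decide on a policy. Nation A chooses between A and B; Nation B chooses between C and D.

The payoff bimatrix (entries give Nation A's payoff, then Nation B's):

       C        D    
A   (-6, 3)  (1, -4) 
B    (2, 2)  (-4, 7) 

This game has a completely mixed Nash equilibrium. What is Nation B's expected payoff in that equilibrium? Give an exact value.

29/12

First find x, the probability Nation A plays A, from Nation B's indifference between C and D: 3x + 2(1−x) = −4x + 7(1−x), giving x = 5/12.
Since Nation B is indifferent in equilibrium, Nation B's expected payoff equals the payoff from either column against (5/12, 7/12). Using C: 3(5/12) + 2(7/12) = 29/12.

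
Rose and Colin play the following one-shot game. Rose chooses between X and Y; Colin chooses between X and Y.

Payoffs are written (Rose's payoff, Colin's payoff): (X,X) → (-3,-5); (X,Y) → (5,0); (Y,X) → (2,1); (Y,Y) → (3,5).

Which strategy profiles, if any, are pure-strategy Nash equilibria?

(X, X): Rose prefers Y (2 > -3); Colin prefers Y (0 > -5) — not an equilibrium.
(X, Y): Rose gets 5 ≥ 3 from Y, and Colin gets 0 ≥ -5 from X — Nash equilibrium.
(Y, X): Colin prefers Y (5 > 1) — not an equilibrium.
(Y, Y): Rose prefers X (5 > 3) — not an equilibrium.

(X, Y)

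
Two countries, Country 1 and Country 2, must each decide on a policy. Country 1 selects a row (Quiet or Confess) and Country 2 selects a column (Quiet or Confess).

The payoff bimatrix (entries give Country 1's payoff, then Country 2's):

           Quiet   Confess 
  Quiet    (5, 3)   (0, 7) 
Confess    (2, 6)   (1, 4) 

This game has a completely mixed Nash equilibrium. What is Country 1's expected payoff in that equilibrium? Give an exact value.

First find q, the probability Country 2 plays Quiet, from Country 1's indifference between Quiet and Confess: 5q = 2q + (1−q), giving q = 1/4.
Since Country 1 is indifferent in equilibrium, Country 1's expected payoff equals the payoff from either row against (1/4, 3/4). Using Quiet: 5(1/4) = 5/4.

5/4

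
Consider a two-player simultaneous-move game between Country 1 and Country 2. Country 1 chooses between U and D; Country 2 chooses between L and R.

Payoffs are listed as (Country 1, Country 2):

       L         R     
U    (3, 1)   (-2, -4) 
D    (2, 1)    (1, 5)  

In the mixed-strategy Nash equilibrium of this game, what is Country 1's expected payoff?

7/4

First find y, the probability Country 2 plays L, from Country 1's indifference between U and D: 3y − 2(1−y) = 2y + (1−y), giving y = 3/4.
Since Country 1 is indifferent in equilibrium, Country 1's expected payoff equals the payoff from either row against (3/4, 1/4). Using U: 3(3/4) − 2(1/4) = 7/4.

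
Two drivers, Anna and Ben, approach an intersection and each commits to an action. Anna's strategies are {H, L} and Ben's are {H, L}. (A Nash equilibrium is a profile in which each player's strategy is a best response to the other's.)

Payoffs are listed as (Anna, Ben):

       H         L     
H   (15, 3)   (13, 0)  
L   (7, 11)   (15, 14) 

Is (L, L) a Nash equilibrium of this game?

At (L, L), Anna earns 15; switching to H would give 13, so Anna has no profitable deviation.
Ben earns 14; switching to H would give 11, so Ben has no profitable deviation.
Neither player can gain by a unilateral deviation, so this profile is a Nash equilibrium.

Yes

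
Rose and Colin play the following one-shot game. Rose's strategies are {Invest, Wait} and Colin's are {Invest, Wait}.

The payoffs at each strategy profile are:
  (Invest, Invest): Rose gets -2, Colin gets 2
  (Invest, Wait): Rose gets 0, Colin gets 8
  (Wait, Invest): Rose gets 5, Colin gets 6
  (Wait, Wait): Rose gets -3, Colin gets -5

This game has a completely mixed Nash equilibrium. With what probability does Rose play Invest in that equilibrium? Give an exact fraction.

11/17

Let p be the probability that Rose plays Invest. In a completely mixed equilibrium, Colin must be indifferent between Invest and Wait.
Colin's expected payoff from Invest is 2p + 6(1−p); from Wait it is 8p − 5(1−p).
Setting these equal: −4p + 6 = 13p − 5, so p = 11/17.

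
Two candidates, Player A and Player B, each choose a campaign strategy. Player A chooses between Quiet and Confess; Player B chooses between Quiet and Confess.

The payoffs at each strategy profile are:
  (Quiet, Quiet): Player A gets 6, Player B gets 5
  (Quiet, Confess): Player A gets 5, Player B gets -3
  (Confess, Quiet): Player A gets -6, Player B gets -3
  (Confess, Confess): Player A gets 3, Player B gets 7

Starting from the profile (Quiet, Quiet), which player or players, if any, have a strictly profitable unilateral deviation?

Neither

Player A at (Quiet, Quiet) earns 6; deviating to Confess yields -6 — not better.
Player B earns 5; deviating to Confess yields -3 — not better.
Neither player can strictly improve; the profile is a Nash equilibrium.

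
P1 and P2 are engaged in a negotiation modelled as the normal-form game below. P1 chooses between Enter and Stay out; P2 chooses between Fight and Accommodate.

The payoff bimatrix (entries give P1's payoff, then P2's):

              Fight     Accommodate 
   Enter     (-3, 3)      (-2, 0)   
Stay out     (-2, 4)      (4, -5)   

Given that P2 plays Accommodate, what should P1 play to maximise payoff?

Against Accommodate, P1 earns -2 from Enter and 4 from Stay out.
So Stay out is the best response.

Stay out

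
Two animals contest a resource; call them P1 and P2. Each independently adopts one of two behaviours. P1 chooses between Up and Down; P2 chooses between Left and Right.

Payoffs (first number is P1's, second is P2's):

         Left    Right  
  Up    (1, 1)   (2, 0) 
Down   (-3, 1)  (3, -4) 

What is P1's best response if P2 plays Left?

Up

Against Left, P1 earns 1 from Up and -3 from Down.
So Up is the best response.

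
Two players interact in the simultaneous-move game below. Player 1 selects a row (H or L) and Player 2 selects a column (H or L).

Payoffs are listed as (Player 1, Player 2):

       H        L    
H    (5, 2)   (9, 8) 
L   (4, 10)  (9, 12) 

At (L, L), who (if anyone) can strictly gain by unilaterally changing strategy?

Neither

Player 1 at (L, L) earns 9; deviating to H yields 9 — not better.
Player 2 earns 12; deviating to H yields 10 — not better.
Neither player can strictly improve; the profile is a Nash equilibrium.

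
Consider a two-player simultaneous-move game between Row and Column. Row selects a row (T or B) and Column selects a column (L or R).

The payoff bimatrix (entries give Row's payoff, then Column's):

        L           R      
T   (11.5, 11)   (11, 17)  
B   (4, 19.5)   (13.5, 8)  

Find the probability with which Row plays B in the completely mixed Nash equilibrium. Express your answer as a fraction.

12/35

Let x be the probability that Row plays T. In a completely mixed equilibrium, Column must be indifferent between L and R.
Column's expected payoff from L is 11x + 19.5(1−x); from R it is 17x + 8(1−x).
Setting these equal: −8.5x + 19.5 = 9x + 8, so x = 23/35.
Therefore Row plays B with probability 1 − 23/35 = 12/35.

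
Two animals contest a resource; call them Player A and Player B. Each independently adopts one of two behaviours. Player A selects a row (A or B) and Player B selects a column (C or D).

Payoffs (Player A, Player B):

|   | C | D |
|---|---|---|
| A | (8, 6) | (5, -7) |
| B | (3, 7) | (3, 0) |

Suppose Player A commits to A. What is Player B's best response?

C

Against A, Player B earns 6 from C and -7 from D.
So C is the best response.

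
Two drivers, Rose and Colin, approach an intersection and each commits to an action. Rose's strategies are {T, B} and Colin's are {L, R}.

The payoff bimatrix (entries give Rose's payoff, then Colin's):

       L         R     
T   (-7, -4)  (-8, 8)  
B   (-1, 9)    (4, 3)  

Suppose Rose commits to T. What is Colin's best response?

R

Against T, Colin earns -4 from L and 8 from R.
So R is the best response.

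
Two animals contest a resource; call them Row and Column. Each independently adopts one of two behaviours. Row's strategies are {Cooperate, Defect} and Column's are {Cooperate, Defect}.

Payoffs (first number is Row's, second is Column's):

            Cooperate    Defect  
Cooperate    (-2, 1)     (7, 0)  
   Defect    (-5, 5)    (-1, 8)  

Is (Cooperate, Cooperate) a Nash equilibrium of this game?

Yes

At (Cooperate, Cooperate), Row earns -2; switching to Defect would give -5, so Row has no profitable deviation.
Column earns 1; switching to Defect would give 0, so Column has no profitable deviation.
Neither player can gain by a unilateral deviation, so this profile is a Nash equilibrium.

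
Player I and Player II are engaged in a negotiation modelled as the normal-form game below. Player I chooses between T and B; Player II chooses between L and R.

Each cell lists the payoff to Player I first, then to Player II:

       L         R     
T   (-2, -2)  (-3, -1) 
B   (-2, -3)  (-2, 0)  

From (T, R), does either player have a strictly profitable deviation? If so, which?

Player I

Player I at (T, R) earns -3; deviating to B yields -2 — a strict improvement.
Player II earns -1; deviating to L yields -2 — not better.
Only Player I has a strictly profitable deviation.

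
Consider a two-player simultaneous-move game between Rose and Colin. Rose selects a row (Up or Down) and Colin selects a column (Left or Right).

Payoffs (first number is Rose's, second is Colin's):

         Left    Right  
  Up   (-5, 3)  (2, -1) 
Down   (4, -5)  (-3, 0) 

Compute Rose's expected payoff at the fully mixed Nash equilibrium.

-1/2

First find q, the probability Colin plays Left, from Rose's indifference between Up and Down: −5q + 2(1−q) = 4q − 3(1−q), giving q = 5/14.
Since Rose is indifferent in equilibrium, Rose's expected payoff equals the payoff from either row against (5/14, 9/14). Using Up: −5(5/14) + 2(9/14) = -1/2.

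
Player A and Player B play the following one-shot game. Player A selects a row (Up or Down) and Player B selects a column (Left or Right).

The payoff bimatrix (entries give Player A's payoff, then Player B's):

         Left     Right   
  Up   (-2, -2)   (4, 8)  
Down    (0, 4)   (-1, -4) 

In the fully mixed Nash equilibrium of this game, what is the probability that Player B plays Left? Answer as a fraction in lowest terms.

Let q be the probability that Player B plays Left. In a completely mixed equilibrium, Player A must be indifferent between Up and Down.
Player A's expected payoff from Up is −2q + 4(1−q); from Down it is −(1−q).
Setting these equal: −6q + 4 = q − 1, so q = 5/7.

5/7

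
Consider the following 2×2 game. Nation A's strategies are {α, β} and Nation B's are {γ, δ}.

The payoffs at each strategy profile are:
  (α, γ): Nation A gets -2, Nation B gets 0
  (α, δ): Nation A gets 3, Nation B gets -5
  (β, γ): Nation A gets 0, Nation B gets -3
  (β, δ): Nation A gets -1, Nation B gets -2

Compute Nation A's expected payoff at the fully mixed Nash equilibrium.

-1/3

First find q, the probability Nation B plays γ, from Nation A's indifference between α and β: −2q + 3(1−q) = −(1−q), giving q = 2/3.
Since Nation A is indifferent in equilibrium, Nation A's expected payoff equals the payoff from either row against (2/3, 1/3). Using α: −2(2/3) + 3(1/3) = -1/3.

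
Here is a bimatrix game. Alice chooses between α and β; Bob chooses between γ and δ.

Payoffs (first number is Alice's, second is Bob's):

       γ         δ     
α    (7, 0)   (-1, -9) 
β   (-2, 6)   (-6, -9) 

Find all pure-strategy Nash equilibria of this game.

(α, γ)

(α, γ): Alice gets 7 ≥ -2 from β, and Bob gets 0 ≥ -9 from δ — Nash equilibrium.
(α, δ): Bob prefers γ (0 > -9) — not an equilibrium.
(β, γ): Alice prefers α (7 > -2) — not an equilibrium.
(β, δ): Alice prefers α (-1 > -6); Bob prefers γ (6 > -9) — not an equilibrium.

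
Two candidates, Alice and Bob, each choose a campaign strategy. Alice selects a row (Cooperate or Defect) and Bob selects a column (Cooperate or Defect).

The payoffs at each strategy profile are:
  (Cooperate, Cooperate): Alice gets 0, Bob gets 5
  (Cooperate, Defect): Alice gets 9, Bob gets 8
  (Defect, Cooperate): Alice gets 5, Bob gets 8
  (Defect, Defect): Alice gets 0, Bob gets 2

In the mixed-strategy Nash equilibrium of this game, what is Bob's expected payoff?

First find x, the probability Alice plays Cooperate, from Bob's indifference between Cooperate and Defect: 5x + 8(1−x) = 8x + 2(1−x), giving x = 2/3.
Since Bob is indifferent in equilibrium, Bob's expected payoff equals the payoff from either column against (2/3, 1/3). Using Cooperate: 5(2/3) + 8(1/3) = 6.

6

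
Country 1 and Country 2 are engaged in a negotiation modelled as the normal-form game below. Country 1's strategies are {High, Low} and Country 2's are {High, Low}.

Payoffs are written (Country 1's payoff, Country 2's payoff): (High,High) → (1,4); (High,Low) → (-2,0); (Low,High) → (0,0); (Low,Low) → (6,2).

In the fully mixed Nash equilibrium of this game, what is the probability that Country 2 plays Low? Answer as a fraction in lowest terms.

1/9

Let y be the probability that Country 2 plays High. In a completely mixed equilibrium, Country 1 must be indifferent between High and Low.
Country 1's expected payoff from High is y − 2(1−y); from Low it is 6(1−y).
Setting these equal: 3y − 2 = −6y + 6, so y = 8/9.
Therefore Country 2 plays Low with probability 1 − 8/9 = 1/9.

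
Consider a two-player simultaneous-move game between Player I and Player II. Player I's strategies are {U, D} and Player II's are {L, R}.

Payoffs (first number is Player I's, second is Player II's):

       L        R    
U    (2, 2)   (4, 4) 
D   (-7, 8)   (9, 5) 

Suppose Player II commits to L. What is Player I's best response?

U

Against L, Player I earns 2 from U and -7 from D.
So U is the best response.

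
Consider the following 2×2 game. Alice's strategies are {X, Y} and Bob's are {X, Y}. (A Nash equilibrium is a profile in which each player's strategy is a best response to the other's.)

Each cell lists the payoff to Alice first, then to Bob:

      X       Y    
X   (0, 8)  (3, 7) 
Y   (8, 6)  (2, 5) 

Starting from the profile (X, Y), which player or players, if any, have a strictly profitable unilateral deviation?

Bob

Alice at (X, Y) earns 3; deviating to Y yields 2 — not better.
Bob earns 7; deviating to X yields 8 — a strict improvement.
Only Bob has a strictly profitable deviation.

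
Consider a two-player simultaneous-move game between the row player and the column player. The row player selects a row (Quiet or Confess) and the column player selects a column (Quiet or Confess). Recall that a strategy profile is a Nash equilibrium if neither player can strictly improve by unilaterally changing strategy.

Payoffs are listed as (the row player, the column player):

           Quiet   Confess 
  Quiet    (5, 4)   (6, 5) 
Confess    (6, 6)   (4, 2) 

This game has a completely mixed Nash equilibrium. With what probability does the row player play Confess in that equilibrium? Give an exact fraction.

Let p be the probability that the row player plays Quiet. In a completely mixed equilibrium, the column player must be indifferent between Quiet and Confess.
The column player's expected payoff from Quiet is 4p + 6(1−p); from Confess it is 5p + 2(1−p).
Setting these equal: −2p + 6 = 3p + 2, so p = 4/5.
Therefore the row player plays Confess with probability 1 − 4/5 = 1/5.

1/5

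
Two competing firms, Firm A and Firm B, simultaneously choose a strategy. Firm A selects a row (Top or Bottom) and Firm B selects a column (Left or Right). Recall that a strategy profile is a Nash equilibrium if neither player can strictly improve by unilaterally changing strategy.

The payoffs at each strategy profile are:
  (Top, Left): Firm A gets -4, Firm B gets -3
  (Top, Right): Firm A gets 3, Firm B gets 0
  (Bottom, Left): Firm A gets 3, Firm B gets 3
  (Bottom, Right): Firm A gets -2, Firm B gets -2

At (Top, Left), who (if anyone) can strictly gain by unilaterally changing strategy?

Firm A at (Top, Left) earns -4; deviating to Bottom yields 3 — a strict improvement.
Firm B earns -3; deviating to Right yields 0 — a strict improvement.
Both Firm A and Firm B have strictly profitable deviations.

Both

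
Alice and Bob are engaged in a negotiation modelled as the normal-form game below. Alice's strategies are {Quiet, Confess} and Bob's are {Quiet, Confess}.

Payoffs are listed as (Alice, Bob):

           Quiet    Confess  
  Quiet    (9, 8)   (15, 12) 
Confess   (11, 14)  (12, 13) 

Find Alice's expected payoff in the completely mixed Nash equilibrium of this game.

57/5

First find q, the probability Bob plays Quiet, from Alice's indifference between Quiet and Confess: 9q + 15(1−q) = 11q + 12(1−q), giving q = 3/5.
Since Alice is indifferent in equilibrium, Alice's expected payoff equals the payoff from either row against (3/5, 2/5). Using Quiet: 9(3/5) + 15(2/5) = 57/5.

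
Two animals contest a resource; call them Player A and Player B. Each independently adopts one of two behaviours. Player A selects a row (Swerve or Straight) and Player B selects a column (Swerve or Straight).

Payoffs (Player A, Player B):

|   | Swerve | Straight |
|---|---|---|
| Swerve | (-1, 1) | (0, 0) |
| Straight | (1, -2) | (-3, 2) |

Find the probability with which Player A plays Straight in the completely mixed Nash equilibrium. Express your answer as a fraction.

1/5

Let x be the probability that Player A plays Swerve. In a completely mixed equilibrium, Player B must be indifferent between Swerve and Straight.
Player B's expected payoff from Swerve is x − 2(1−x); from Straight it is 2(1−x).
Setting these equal: 3x − 2 = −2x + 2, so x = 4/5.
Therefore Player A plays Straight with probability 1 − 4/5 = 1/5.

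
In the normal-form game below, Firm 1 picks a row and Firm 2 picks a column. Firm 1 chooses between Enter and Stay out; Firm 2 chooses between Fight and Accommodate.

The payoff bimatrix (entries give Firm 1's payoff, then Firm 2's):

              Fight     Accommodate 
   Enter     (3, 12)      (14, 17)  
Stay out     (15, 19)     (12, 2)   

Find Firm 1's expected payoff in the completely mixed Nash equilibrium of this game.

87/7

First find q, the probability Firm 2 plays Fight, from Firm 1's indifference between Enter and Stay out: 3q + 14(1−q) = 15q + 12(1−q), giving q = 1/7.
Since Firm 1 is indifferent in equilibrium, Firm 1's expected payoff equals the payoff from either row against (1/7, 6/7). Using Enter: 3(1/7) + 14(6/7) = 87/7.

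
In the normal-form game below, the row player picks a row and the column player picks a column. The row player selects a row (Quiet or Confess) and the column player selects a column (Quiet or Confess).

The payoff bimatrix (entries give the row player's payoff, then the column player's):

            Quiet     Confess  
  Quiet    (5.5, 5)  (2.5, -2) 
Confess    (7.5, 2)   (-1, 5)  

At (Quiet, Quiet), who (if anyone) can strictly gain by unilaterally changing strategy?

The row player

The row player at (Quiet, Quiet) earns 5.5; deviating to Confess yields 7.5 — a strict improvement.
The column player earns 5; deviating to Confess yields -2 — not better.
Only the row player has a strictly profitable deviation.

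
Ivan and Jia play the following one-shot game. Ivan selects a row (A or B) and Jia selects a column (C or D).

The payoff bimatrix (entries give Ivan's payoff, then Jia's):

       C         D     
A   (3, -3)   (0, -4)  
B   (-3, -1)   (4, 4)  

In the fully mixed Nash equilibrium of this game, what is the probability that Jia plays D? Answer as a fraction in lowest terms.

3/5

Let q be the probability that Jia plays C. In a completely mixed equilibrium, Ivan must be indifferent between A and B.
Ivan's expected payoff from A is 3q; from B it is −3q + 4(1−q).
Setting these equal: 3q = −7q + 4, so q = 2/5.
Therefore Jia plays D with probability 1 − 2/5 = 3/5.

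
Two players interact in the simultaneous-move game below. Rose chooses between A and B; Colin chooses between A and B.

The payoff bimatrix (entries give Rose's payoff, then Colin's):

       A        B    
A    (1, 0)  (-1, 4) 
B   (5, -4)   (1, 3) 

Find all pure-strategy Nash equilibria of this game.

(B, B)

(A, A): Rose prefers B (5 > 1); Colin prefers B (4 > 0) — not an equilibrium.
(A, B): Rose prefers B (1 > -1) — not an equilibrium.
(B, A): Colin prefers B (3 > -4) — not an equilibrium.
(B, B): Rose gets 1 ≥ -1 from A, and Colin gets 3 ≥ -4 from A — Nash equilibrium.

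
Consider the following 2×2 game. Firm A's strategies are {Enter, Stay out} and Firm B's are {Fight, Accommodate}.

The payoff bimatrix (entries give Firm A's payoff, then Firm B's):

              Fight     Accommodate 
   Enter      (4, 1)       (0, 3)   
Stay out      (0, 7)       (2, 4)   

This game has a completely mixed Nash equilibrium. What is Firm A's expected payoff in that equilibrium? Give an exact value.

First find q, the probability Firm B plays Fight, from Firm A's indifference between Enter and Stay out: 4q = 2(1−q), giving q = 1/3.
Since Firm A is indifferent in equilibrium, Firm A's expected payoff equals the payoff from either row against (1/3, 2/3). Using Enter: 4(1/3) = 4/3.

4/3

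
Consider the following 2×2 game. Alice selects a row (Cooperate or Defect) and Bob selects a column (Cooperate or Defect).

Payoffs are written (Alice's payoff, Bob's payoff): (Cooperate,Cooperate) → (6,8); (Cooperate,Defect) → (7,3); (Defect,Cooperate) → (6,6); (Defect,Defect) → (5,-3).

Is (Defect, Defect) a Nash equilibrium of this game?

At (Defect, Defect), Alice earns 5; switching to Cooperate would give 7, so Alice would deviate.
Bob earns -3; switching to Cooperate would give 6, so Bob would deviate.
Since at least one player can profitably deviate, this is not a Nash equilibrium.

No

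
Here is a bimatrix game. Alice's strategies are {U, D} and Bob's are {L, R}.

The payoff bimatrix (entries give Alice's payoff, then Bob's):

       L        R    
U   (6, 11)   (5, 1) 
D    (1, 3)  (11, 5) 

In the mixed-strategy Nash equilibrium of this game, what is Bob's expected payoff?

First find x, the probability Alice plays U, from Bob's indifference between L and R: 11x + 3(1−x) = x + 5(1−x), giving x = 1/6.
Since Bob is indifferent in equilibrium, Bob's expected payoff equals the payoff from either column against (1/6, 5/6). Using L: 11(1/6) + 3(5/6) = 13/3.

13/3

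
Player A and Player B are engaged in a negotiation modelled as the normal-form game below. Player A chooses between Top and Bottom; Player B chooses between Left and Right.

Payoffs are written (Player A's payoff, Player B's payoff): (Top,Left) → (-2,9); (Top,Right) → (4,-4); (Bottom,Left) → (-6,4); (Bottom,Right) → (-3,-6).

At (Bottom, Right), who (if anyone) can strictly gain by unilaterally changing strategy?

Player A at (Bottom, Right) earns -3; deviating to Top yields 4 — a strict improvement.
Player B earns -6; deviating to Left yields 4 — a strict improvement.
Both Player A and Player B have strictly profitable deviations.

Both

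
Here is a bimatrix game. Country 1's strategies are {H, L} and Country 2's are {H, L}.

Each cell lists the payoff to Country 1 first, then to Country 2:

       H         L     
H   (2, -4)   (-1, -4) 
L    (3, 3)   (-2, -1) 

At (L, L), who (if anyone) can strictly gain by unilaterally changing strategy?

Country 1 at (L, L) earns -2; deviating to H yields -1 — a strict improvement.
Country 2 earns -1; deviating to H yields 3 — a strict improvement.
Both Country 1 and Country 2 have strictly profitable deviations.

Both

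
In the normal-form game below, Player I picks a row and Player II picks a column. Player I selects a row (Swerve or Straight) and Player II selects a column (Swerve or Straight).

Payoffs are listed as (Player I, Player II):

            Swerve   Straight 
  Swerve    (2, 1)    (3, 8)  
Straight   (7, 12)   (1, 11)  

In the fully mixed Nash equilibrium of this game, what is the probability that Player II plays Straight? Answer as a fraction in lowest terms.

Let y be the probability that Player II plays Swerve. In a completely mixed equilibrium, Player I must be indifferent between Swerve and Straight.
Player I's expected payoff from Swerve is 2y + 3(1−y); from Straight it is 7y + (1−y).
Setting these equal: −y + 3 = 6y + 1, so y = 2/7.
Therefore Player II plays Straight with probability 1 − 2/7 = 5/7.

5/7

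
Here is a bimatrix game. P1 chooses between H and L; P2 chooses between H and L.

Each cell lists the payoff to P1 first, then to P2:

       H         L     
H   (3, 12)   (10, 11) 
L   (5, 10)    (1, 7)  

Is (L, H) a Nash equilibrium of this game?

Yes

At (L, H), P1 earns 5; switching to H would give 3, so P1 has no profitable deviation.
P2 earns 10; switching to L would give 7, so P2 has no profitable deviation.
Neither player can gain by a unilateral deviation, so this profile is a Nash equilibrium.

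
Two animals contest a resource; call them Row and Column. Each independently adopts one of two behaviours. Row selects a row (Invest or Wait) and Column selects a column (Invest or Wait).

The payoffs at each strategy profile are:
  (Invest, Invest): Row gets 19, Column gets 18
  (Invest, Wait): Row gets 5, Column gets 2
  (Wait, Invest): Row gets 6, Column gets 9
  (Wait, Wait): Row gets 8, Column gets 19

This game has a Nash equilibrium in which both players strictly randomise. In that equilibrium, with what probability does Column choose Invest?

Let c be the probability that Column plays Invest. In a completely mixed equilibrium, Row must be indifferent between Invest and Wait.
Row's expected payoff from Invest is 19c + 5(1−c); from Wait it is 6c + 8(1−c).
Setting these equal: 14c + 5 = −2c + 8, so c = 3/16.

3/16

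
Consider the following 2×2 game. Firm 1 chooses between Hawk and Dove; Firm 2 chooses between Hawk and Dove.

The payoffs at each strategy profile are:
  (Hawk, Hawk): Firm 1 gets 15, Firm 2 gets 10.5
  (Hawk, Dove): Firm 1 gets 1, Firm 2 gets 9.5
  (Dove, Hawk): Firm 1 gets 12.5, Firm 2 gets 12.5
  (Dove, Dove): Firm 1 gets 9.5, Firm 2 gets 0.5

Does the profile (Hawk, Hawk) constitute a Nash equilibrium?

At (Hawk, Hawk), Firm 1 earns 15; switching to Dove would give 12.5, so Firm 1 has no profitable deviation.
Firm 2 earns 10.5; switching to Dove would give 9.5, so Firm 2 has no profitable deviation.
Neither player can gain by a unilateral deviation, so this profile is a Nash equilibrium.

Yes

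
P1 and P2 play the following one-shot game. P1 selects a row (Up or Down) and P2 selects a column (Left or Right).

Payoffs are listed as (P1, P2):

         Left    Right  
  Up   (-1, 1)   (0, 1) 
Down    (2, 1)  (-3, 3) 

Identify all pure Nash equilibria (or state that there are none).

(Up, Right)

(Up, Left): P1 prefers Down (2 > -1) — not an equilibrium.
(Up, Right): P1 gets 0 ≥ -3 from Down, and P2 gets 1 ≥ 1 from Left — Nash equilibrium.
(Down, Left): P2 prefers Right (3 > 1) — not an equilibrium.
(Down, Right): P1 prefers Up (0 > -3) — not an equilibrium.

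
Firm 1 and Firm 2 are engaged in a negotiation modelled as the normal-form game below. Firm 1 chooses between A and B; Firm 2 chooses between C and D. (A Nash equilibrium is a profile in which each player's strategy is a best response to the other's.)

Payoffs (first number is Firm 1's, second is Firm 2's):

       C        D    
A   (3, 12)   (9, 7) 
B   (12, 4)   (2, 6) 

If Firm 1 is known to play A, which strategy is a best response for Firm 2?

Against A, Firm 2 earns 12 from C and 7 from D.
So C is the best response.

C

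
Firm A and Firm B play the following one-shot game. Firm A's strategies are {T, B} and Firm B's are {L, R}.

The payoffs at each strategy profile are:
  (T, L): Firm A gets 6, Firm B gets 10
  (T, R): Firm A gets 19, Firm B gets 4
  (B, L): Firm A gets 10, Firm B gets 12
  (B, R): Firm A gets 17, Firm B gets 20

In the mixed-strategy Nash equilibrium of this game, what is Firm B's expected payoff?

First find x, the probability Firm A plays T, from Firm B's indifference between L and R: 10x + 12(1−x) = 4x + 20(1−x), giving x = 4/7.
Since Firm B is indifferent in equilibrium, Firm B's expected payoff equals the payoff from either column against (4/7, 3/7). Using L: 10(4/7) + 12(3/7) = 76/7.

76/7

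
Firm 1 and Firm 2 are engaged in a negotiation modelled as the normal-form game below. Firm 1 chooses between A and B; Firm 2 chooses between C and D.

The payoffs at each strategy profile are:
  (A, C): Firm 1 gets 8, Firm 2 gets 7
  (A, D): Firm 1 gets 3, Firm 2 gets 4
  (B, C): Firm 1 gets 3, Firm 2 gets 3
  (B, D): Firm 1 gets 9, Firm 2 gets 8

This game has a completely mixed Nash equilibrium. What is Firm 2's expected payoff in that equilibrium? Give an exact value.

11/2

First find p, the probability Firm 1 plays A, from Firm 2's indifference between C and D: 7p + 3(1−p) = 4p + 8(1−p), giving p = 5/8.
Since Firm 2 is indifferent in equilibrium, Firm 2's expected payoff equals the payoff from either column against (5/8, 3/8). Using C: 7(5/8) + 3(3/8) = 11/2.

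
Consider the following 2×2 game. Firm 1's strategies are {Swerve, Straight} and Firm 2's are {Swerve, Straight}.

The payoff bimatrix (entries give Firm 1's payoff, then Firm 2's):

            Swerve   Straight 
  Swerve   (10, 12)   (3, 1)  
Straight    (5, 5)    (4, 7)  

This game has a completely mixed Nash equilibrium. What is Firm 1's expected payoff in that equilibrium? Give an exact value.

25/6

First find q, the probability Firm 2 plays Swerve, from Firm 1's indifference between Swerve and Straight: 10q + 3(1−q) = 5q + 4(1−q), giving q = 1/6.
Since Firm 1 is indifferent in equilibrium, Firm 1's expected payoff equals the payoff from either row against (1/6, 5/6). Using Swerve: 10(1/6) + 3(5/6) = 25/6.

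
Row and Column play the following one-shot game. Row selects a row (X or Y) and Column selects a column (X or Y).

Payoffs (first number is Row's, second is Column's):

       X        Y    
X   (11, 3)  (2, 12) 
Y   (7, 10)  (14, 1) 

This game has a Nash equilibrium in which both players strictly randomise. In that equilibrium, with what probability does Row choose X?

1/2

Let p be the probability that Row plays X. In a completely mixed equilibrium, Column must be indifferent between X and Y.
Column's expected payoff from X is 3p + 10(1−p); from Y it is 12p + (1−p).
Setting these equal: −7p + 10 = 11p + 1, so p = 1/2.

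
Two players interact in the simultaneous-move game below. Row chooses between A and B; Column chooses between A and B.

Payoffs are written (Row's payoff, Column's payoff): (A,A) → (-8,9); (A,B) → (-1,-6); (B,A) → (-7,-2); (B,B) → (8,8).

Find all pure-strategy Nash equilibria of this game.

(A, A): Row prefers B (-7 > -8) — not an equilibrium.
(A, B): Row prefers B (8 > -1); Column prefers A (9 > -6) — not an equilibrium.
(B, A): Column prefers B (8 > -2) — not an equilibrium.
(B, B): Row gets 8 ≥ -1 from A, and Column gets 8 ≥ -2 from A — Nash equilibrium.

(B, B)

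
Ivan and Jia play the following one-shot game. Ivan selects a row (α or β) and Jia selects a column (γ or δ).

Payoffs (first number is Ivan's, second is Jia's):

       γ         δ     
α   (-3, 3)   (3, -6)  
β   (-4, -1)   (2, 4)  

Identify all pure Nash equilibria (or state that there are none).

(α, γ): Ivan gets -3 ≥ -4 from β, and Jia gets 3 ≥ -6 from δ — Nash equilibrium.
(α, δ): Jia prefers γ (3 > -6) — not an equilibrium.
(β, γ): Ivan prefers α (-3 > -4); Jia prefers δ (4 > -1) — not an equilibrium.
(β, δ): Ivan prefers α (3 > 2) — not an equilibrium.

(α, γ)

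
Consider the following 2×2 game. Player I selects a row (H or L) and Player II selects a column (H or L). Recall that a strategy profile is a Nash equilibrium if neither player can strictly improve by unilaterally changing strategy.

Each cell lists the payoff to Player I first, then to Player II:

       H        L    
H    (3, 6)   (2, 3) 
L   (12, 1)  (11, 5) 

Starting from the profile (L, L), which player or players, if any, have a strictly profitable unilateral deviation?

Player I at (L, L) earns 11; deviating to H yields 2 — not better.
Player II earns 5; deviating to H yields 1 — not better.
Neither player can strictly improve; the profile is a Nash equilibrium.

Neither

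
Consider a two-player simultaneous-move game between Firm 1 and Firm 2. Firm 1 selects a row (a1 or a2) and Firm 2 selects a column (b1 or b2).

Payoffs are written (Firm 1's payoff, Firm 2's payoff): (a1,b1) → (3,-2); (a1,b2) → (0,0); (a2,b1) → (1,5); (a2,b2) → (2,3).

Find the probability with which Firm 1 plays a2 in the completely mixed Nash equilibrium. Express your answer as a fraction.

Let r be the probability that Firm 1 plays a1. In a completely mixed equilibrium, Firm 2 must be indifferent between b1 and b2.
Firm 2's expected payoff from b1 is −2r + 5(1−r); from b2 it is 3(1−r).
Setting these equal: −7r + 5 = −3r + 3, so r = 1/2.
Therefore Firm 1 plays a2 with probability 1 − 1/2 = 1/2.

1/2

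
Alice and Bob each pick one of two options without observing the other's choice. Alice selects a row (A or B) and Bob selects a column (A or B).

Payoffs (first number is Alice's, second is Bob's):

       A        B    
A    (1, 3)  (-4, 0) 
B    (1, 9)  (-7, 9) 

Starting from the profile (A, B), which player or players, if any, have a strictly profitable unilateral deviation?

Alice at (A, B) earns -4; deviating to B yields -7 — not better.
Bob earns 0; deviating to A yields 3 — a strict improvement.
Only Bob has a strictly profitable deviation.

Bob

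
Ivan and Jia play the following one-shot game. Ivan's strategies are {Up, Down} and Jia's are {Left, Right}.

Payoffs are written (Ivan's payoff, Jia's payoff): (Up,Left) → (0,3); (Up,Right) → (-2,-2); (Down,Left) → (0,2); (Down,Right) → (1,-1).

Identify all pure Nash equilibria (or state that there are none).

(Up, Left): Ivan gets 0 ≥ 0 from Down, and Jia gets 3 ≥ -2 from Right — Nash equilibrium.
(Up, Right): Ivan prefers Down (1 > -2); Jia prefers Left (3 > -2) — not an equilibrium.
(Down, Left): Ivan gets 0 ≥ 0 from Up, and Jia gets 2 ≥ -1 from Right — Nash equilibrium.
(Down, Right): Jia prefers Left (2 > -1) — not an equilibrium.

(Up, Left) and (Down, Left)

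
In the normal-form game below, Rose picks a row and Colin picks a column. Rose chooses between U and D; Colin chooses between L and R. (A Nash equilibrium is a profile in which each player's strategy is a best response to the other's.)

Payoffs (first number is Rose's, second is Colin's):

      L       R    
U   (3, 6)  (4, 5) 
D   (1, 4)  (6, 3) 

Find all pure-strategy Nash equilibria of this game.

(U, L): Rose gets 3 ≥ 1 from D, and Colin gets 6 ≥ 5 from R — Nash equilibrium.
(U, R): Rose prefers D (6 > 4); Colin prefers L (6 > 5) — not an equilibrium.
(D, L): Rose prefers U (3 > 1) — not an equilibrium.
(D, R): Colin prefers L (4 > 3) — not an equilibrium.

(U, L)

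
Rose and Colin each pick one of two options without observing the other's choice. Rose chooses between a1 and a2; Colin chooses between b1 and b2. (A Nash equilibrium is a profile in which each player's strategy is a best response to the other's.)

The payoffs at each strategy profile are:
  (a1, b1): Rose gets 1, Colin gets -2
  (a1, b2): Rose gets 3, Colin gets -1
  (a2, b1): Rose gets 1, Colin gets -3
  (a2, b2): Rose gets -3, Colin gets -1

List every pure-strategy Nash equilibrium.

(a1, b1): Colin prefers b2 (-1 > -2) — not an equilibrium.
(a1, b2): Rose gets 3 ≥ -3 from a2, and Colin gets -1 ≥ -2 from b1 — Nash equilibrium.
(a2, b1): Colin prefers b2 (-1 > -3) — not an equilibrium.
(a2, b2): Rose prefers a1 (3 > -3) — not an equilibrium.

(a1, b2)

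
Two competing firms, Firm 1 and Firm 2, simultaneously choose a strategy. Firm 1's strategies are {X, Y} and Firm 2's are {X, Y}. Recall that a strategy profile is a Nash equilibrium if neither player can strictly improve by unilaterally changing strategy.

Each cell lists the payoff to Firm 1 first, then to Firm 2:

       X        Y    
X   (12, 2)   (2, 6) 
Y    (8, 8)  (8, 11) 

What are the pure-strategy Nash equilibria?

(Y, Y)

(X, X): Firm 2 prefers Y (6 > 2) — not an equilibrium.
(X, Y): Firm 1 prefers Y (8 > 2) — not an equilibrium.
(Y, X): Firm 1 prefers X (12 > 8); Firm 2 prefers Y (11 > 8) — not an equilibrium.
(Y, Y): Firm 1 gets 8 ≥ 2 from X, and Firm 2 gets 11 ≥ 8 from X — Nash equilibrium.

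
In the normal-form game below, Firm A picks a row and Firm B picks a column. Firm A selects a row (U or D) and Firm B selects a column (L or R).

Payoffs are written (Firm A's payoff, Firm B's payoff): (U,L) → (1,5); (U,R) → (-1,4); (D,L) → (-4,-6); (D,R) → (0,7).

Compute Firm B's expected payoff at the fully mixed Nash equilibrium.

59/14

First find x, the probability Firm A plays U, from Firm B's indifference between L and R: 5x − 6(1−x) = 4x + 7(1−x), giving x = 13/14.
Since Firm B is indifferent in equilibrium, Firm B's expected payoff equals the payoff from either column against (13/14, 1/14). Using L: 5(13/14) − 6(1/14) = 59/14.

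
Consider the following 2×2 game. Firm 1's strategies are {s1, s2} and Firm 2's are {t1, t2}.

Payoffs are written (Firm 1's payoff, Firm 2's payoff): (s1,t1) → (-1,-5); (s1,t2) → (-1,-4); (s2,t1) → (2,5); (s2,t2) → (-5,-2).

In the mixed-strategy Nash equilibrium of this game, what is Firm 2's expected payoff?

-15/4

First find p, the probability Firm 1 plays s1, from Firm 2's indifference between t1 and t2: −5p + 5(1−p) = −4p − 2(1−p), giving p = 7/8.
Since Firm 2 is indifferent in equilibrium, Firm 2's expected payoff equals the payoff from either column against (7/8, 1/8). Using t1: −5(7/8) + 5(1/8) = -15/4.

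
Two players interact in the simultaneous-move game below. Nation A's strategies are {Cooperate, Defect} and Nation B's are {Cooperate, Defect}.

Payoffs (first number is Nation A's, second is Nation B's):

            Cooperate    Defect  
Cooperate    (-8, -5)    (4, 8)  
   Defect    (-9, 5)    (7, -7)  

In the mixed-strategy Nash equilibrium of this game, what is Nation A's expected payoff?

First find q, the probability Nation B plays Cooperate, from Nation A's indifference between Cooperate and Defect: −8q + 4(1−q) = −9q + 7(1−q), giving q = 3/4.
Since Nation A is indifferent in equilibrium, Nation A's expected payoff equals the payoff from either row against (3/4, 1/4). Using Cooperate: −8(3/4) + 4(1/4) = -5.

-5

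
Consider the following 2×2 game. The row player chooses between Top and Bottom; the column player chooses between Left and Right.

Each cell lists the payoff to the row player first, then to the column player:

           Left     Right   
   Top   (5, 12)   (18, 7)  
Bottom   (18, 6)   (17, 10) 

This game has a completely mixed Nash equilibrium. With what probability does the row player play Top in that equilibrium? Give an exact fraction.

Let p be the probability that the row player plays Top. In a completely mixed equilibrium, the column player must be indifferent between Left and Right.
The column player's expected payoff from Left is 12p + 6(1−p); from Right it is 7p + 10(1−p).
Setting these equal: 6p + 6 = −3p + 10, so p = 4/9.

4/9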